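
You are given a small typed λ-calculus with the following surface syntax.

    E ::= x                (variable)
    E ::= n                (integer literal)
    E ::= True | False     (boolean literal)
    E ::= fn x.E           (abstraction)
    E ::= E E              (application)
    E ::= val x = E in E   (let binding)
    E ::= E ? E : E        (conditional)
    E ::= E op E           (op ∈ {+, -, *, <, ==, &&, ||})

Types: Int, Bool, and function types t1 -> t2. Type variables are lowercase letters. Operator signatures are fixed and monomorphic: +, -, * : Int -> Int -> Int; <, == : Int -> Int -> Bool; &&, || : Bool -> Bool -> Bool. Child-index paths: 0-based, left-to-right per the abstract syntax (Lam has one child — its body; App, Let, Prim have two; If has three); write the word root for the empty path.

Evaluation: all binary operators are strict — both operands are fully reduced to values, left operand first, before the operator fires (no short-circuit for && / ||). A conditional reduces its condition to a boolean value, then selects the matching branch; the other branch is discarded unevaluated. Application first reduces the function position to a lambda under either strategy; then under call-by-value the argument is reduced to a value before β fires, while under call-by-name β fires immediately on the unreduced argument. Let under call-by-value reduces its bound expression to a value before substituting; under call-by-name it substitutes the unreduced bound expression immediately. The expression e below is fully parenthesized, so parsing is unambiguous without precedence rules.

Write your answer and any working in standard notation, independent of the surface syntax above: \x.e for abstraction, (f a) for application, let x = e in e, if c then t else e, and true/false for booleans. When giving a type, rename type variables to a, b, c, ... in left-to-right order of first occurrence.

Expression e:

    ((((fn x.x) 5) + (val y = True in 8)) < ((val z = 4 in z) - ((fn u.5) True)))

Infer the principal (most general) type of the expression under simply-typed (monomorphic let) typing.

Trace:
x : a
\x._ : a -> a
  unify a -> a ~ Int -> b
  unify a ~ Int
  unify Int ~ b
_ _ : Int
  unify Int ~ Int
let y : Bool
  unify Int ~ Int
  unify Int ~ Int
let z : Int
z : Int
  unify Int ~ Int
\u._ : c -> Int
  unify c -> Int ~ Bool -> d
  unify c ~ Bool
  unify Int ~ d
_ _ : Int
  unify Int ~ Int
  unify Int ~ Int

Answer: Bool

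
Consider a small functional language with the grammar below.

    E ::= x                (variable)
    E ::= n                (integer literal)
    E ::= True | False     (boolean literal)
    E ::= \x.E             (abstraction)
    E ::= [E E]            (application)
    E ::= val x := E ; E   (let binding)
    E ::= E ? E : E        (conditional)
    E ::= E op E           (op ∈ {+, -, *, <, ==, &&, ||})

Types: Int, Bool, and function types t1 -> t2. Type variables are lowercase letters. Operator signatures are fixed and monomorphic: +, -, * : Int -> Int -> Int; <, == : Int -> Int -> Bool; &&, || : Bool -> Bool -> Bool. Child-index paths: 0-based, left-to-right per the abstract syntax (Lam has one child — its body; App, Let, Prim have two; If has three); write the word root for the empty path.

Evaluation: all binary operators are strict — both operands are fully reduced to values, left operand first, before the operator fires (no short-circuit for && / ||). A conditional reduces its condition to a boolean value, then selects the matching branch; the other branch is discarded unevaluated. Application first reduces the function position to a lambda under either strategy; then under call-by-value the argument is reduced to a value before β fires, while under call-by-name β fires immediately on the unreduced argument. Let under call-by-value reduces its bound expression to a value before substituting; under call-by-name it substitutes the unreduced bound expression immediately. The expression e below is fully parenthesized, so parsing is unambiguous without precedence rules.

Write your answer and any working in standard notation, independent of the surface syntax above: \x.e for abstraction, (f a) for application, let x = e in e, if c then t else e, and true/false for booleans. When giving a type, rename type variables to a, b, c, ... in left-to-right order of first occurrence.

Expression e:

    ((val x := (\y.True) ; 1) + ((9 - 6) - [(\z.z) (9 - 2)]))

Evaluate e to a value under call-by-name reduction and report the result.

Answer: -3

Working:
step 0: ((let x = (\y.true) in 1) + ((9 - 6) - ((\z.z) (9 - 2))))
step 1: [let@0] (1 + ((9 - 6) - ((\z.z) (9 - 2))))
step 2: [delta@1.0] (1 + (3 - ((\z.z) (9 - 2))))
step 3: [beta@1.1] (1 + (3 - (9 - 2)))
step 4: [delta@1.1] (1 + (3 - 7))
step 5: [delta@1] (1 + -4)
step 6: [delta@root] -3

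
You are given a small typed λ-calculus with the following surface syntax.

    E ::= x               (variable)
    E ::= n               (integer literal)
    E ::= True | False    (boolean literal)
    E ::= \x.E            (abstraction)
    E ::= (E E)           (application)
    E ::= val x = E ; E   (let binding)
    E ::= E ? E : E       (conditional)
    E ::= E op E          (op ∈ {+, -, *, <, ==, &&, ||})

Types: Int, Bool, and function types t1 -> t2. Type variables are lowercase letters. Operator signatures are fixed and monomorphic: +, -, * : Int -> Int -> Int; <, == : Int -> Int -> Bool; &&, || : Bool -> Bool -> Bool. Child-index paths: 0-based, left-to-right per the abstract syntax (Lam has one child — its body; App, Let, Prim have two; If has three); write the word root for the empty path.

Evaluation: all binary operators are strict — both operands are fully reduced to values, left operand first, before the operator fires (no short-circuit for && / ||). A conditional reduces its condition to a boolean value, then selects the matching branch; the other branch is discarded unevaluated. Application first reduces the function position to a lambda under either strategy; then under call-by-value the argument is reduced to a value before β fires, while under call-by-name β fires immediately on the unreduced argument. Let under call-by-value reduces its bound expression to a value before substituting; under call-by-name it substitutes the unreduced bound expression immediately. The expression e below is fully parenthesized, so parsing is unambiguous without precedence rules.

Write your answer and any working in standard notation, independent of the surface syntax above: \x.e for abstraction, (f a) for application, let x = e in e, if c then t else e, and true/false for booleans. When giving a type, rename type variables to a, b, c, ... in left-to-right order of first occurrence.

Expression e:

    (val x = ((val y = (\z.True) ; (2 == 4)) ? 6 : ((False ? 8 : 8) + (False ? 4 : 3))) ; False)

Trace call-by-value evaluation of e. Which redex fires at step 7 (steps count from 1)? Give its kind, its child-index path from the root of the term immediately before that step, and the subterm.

Answer: let at root : (let x = 11 in false)

Trace:
step 0: (let x = (if (let y = (\z.true) in (2 == 4)) then 6 else ((if false then 8 else 8) + (if false then 4 else 3))) in false)
step 1: [let@0.0] (let x = (if (2 == 4) then 6 else ((if false then 8 else 8) + (if false then 4 else 3))) in false)
step 2: [delta@0.0] (let x = (if false then 6 else ((if false then 8 else 8) + (if false then 4 else 3))) in false)
step 3: [if@0] (let x = ((if false then 8 else 8) + (if false then 4 else 3)) in false)
step 4: [if@0.0] (let x = (8 + (if false then 4 else 3)) in false)
step 5: [if@0.1] (let x = (8 + 3) in false)
step 6: [delta@0] (let x = 11 in false)
step 7: [let@root] false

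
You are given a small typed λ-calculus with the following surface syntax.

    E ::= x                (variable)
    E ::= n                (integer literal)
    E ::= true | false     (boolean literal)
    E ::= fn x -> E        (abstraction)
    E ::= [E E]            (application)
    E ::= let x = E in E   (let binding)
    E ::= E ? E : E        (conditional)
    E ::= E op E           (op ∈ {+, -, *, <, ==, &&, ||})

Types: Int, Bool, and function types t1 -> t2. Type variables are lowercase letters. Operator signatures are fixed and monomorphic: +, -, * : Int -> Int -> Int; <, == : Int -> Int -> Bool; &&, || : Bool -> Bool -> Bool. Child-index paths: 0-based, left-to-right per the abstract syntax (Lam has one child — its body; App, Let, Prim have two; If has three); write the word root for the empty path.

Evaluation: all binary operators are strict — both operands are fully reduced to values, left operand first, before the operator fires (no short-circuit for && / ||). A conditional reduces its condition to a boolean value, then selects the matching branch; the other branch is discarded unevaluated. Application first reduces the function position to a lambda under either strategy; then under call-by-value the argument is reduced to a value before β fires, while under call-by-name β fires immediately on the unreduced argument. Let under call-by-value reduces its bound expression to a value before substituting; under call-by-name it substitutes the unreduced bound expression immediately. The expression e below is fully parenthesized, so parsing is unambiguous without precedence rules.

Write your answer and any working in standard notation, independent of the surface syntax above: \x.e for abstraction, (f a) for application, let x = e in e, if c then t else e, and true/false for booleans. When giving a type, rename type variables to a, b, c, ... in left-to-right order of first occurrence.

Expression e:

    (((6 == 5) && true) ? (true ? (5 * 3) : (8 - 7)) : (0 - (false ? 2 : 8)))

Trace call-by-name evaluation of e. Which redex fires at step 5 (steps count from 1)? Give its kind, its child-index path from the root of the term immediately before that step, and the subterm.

Answer: delta at root : (0 - 8)

Trace:
step 0: (if ((6 == 5) && true) then (if true then (5 * 3) else (8 - 7)) else (0 - (if false then 2 else 8)))
step 1: [delta@0.0] (if (false && true) then (if true then (5 * 3) else (8 - 7)) else (0 - (if false then 2 else 8)))
step 2: [delta@0] (if false then (if true then (5 * 3) else (8 - 7)) else (0 - (if false then 2 else 8)))
step 3: [if@root] (0 - (if false then 2 else 8))
step 4: [if@1] (0 - 8)
step 5: [delta@root] -8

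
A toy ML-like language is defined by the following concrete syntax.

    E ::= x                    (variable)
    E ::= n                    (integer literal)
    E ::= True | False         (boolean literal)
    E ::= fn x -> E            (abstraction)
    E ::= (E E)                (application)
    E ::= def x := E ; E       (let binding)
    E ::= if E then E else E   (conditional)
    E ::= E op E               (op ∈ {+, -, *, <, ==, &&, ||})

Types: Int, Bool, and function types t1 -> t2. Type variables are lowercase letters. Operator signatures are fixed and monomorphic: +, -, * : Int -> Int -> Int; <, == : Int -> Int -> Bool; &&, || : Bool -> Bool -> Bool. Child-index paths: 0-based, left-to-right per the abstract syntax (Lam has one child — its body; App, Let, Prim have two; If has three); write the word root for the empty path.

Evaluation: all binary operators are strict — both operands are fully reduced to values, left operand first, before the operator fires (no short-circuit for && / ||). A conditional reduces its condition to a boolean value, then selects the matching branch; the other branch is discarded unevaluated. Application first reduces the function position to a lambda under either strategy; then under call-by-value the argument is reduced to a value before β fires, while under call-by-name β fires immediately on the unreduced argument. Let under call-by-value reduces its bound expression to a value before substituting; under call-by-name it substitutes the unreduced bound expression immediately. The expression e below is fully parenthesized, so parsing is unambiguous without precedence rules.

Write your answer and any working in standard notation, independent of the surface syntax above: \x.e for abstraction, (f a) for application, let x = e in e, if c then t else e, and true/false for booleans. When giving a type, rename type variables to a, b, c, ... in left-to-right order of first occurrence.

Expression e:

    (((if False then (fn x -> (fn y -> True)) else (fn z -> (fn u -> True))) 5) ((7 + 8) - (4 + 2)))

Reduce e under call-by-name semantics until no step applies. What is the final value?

Answer: true

Derivation:
step 0: (((if false then (\x.(\y.true)) else (\z.(\u.true))) 5) ((7 + 8) - (4 + 2)))
step 1: [if@0.0] (((\z.(\u.true)) 5) ((7 + 8) - (4 + 2)))
step 2: [beta@0] ((\u.true) ((7 + 8) - (4 + 2)))
step 3: [beta@root] true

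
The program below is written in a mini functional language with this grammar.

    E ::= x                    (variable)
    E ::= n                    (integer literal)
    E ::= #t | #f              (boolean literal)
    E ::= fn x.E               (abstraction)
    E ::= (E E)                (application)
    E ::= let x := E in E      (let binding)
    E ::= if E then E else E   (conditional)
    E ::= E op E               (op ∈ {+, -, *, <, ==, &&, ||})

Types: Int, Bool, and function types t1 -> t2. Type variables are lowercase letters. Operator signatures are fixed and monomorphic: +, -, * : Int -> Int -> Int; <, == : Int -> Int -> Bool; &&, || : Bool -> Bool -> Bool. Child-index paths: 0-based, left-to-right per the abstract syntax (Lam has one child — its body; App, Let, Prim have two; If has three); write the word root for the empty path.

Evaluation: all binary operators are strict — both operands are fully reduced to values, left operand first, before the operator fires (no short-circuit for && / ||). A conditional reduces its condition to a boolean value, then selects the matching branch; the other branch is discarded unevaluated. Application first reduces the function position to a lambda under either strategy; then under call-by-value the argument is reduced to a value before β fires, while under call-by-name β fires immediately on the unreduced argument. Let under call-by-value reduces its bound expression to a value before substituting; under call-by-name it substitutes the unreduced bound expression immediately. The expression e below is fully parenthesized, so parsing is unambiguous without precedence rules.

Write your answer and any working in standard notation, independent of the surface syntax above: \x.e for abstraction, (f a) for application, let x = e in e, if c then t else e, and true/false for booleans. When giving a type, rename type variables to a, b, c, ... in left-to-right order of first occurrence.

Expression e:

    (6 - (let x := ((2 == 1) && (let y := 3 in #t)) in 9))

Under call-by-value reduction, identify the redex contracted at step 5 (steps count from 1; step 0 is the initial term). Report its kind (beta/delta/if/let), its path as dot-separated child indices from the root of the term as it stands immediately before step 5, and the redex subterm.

Answer: delta at root : (6 - 9)

Derivation:
step 0: (6 - (let x = ((2 == 1) && (let y = 3 in true)) in 9))
step 1: [delta@1.0.0] (6 - (let x = (false && (let y = 3 in true)) in 9))
step 2: [let@1.0.1] (6 - (let x = (false && true) in 9))
step 3: [delta@1.0] (6 - (let x = false in 9))
step 4: [let@1] (6 - 9)
step 5: [delta@root] -3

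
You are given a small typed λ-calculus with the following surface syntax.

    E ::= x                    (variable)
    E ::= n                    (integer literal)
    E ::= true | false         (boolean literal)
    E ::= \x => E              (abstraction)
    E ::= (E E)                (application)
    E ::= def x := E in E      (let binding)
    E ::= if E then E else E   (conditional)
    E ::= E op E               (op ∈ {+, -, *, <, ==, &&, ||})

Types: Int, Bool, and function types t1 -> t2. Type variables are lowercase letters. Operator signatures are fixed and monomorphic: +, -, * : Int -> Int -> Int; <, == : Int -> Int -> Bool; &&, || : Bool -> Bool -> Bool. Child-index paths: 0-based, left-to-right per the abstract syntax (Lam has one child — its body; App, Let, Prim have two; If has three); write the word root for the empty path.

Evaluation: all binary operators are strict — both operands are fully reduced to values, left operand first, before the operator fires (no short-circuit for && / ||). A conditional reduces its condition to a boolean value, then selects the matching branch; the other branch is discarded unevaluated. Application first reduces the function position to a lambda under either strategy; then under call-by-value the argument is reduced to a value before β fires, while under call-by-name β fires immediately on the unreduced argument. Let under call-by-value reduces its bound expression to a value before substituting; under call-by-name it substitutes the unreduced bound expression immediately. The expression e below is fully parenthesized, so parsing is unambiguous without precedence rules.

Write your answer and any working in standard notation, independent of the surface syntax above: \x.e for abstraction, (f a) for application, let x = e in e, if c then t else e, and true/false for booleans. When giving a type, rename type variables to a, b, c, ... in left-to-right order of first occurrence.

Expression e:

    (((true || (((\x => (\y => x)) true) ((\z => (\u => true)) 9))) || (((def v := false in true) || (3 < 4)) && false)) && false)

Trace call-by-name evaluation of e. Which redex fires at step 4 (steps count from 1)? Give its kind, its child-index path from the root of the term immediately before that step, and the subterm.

Answer: let at 0.1.0.0 : (let v = false in true)

Derivation:
step 0: (((true || (((\x.(\y.x)) true) ((\z.(\u.true)) 9))) || (((let v = false in true) || (3 < 4)) && false)) && false)
step 1: [beta@0.0.1.0] (((true || ((\y.true) ((\z.(\u.true)) 9))) || (((let v = false in true) || (3 < 4)) && false)) && false)
step 2: [beta@0.0.1] (((true || true) || (((let v = false in true) || (3 < 4)) && false)) && false)
step 3: [delta@0.0] ((true || (((let v = false in true) || (3 < 4)) && false)) && false)
step 4: [let@0.1.0.0] ((true || ((true || (3 < 4)) && false)) && false)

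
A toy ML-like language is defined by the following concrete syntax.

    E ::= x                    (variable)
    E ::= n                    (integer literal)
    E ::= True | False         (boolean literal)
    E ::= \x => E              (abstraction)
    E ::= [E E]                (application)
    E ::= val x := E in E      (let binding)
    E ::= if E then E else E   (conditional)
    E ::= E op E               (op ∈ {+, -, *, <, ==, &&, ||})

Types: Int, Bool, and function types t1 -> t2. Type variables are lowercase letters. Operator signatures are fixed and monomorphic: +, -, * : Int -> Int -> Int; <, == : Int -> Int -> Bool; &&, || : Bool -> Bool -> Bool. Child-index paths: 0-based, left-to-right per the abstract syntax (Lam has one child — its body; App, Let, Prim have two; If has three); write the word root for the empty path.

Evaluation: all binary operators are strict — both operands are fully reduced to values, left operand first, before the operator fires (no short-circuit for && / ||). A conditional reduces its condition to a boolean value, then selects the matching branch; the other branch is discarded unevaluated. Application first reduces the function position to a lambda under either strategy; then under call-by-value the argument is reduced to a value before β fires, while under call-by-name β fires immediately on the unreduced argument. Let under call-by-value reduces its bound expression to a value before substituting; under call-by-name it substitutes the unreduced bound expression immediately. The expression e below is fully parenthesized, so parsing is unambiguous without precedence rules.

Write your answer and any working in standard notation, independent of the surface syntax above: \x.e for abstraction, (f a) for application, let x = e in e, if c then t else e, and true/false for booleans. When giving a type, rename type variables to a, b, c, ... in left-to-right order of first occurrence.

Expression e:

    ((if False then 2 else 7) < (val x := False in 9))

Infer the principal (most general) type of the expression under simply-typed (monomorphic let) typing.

Answer: Bool

Trace:
  unify Bool ~ Bool
  unify Int ~ Int
  unify Int ~ Int
let x : Bool
  unify Int ~ Int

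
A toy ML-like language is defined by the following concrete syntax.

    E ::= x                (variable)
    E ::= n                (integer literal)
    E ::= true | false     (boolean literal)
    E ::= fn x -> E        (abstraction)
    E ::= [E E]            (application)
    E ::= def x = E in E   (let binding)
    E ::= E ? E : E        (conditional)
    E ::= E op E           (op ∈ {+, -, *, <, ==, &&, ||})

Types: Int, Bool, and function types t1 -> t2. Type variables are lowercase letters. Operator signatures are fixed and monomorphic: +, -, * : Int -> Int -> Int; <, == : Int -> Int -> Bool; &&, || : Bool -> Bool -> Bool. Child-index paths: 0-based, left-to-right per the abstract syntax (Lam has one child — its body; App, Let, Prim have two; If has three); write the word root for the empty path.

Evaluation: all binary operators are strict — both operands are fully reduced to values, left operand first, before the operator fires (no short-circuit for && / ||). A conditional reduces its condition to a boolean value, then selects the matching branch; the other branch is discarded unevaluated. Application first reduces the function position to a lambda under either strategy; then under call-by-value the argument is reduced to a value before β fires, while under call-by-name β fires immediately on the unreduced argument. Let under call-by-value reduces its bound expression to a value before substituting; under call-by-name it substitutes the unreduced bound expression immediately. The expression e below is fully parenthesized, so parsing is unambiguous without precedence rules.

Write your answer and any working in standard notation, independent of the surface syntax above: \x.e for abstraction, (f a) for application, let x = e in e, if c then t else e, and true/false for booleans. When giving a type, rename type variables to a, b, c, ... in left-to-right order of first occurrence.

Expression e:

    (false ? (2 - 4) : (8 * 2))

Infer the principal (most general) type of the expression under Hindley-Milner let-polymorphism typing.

Answer: Int

Trace:
  unify Bool ~ Bool
  unify Int ~ Int
  unify Int ~ Int
  unify Int ~ Int
  unify Int ~ Int
  unify Int ~ Int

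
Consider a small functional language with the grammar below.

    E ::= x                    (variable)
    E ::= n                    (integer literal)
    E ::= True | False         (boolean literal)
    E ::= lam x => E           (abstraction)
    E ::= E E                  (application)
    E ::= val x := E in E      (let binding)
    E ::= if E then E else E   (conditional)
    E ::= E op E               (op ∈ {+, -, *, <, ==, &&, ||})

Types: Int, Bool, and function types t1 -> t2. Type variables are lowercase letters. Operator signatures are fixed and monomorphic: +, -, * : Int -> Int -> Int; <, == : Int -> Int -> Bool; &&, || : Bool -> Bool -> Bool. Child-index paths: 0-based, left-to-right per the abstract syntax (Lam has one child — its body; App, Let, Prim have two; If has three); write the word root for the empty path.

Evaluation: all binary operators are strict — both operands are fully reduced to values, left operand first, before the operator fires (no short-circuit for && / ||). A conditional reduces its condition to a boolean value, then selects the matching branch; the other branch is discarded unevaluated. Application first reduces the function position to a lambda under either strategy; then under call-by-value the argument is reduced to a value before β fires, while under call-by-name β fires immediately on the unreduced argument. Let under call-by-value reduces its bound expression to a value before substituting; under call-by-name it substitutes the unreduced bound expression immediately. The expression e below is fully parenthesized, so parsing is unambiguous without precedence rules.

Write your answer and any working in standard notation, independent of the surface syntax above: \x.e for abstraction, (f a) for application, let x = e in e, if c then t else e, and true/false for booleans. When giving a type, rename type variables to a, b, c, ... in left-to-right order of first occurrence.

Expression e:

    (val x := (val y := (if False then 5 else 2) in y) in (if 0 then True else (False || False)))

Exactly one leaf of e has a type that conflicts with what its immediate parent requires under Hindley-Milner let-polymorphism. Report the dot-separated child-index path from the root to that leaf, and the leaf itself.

Answer: 1.0 : 0

Working:
  unify Bool ~ Bool
  unify Int ~ Int
let y : Int
y : Int
let x : Int
  unify Int ~ Bool
  FAIL: mismatch Int ~ Bool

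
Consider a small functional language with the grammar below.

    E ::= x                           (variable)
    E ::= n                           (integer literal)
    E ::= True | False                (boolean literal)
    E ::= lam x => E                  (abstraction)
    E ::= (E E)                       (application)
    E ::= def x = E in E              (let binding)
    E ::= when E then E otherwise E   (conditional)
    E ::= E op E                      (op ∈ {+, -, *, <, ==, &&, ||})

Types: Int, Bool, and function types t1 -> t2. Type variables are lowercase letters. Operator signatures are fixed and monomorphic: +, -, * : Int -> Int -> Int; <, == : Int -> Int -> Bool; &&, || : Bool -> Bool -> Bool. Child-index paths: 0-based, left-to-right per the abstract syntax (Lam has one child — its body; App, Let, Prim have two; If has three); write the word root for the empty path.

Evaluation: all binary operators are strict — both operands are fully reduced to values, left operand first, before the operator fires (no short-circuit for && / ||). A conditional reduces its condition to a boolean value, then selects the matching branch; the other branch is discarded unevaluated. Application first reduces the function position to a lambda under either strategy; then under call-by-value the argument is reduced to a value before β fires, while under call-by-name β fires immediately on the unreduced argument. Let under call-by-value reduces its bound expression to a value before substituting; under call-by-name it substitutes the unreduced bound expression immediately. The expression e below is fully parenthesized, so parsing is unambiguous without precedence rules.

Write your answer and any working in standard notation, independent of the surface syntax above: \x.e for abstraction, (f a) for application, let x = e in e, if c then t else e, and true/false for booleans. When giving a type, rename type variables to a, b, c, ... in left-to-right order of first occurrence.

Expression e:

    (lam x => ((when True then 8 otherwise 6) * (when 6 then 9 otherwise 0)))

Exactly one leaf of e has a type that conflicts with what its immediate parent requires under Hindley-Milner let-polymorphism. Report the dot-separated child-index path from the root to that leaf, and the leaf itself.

Answer: 0.1.0 : 6

Trace:
  unify Bool ~ Bool
  unify Int ~ Int
  unify Int ~ Int
  unify Int ~ Bool
  FAIL: mismatch Int ~ Bool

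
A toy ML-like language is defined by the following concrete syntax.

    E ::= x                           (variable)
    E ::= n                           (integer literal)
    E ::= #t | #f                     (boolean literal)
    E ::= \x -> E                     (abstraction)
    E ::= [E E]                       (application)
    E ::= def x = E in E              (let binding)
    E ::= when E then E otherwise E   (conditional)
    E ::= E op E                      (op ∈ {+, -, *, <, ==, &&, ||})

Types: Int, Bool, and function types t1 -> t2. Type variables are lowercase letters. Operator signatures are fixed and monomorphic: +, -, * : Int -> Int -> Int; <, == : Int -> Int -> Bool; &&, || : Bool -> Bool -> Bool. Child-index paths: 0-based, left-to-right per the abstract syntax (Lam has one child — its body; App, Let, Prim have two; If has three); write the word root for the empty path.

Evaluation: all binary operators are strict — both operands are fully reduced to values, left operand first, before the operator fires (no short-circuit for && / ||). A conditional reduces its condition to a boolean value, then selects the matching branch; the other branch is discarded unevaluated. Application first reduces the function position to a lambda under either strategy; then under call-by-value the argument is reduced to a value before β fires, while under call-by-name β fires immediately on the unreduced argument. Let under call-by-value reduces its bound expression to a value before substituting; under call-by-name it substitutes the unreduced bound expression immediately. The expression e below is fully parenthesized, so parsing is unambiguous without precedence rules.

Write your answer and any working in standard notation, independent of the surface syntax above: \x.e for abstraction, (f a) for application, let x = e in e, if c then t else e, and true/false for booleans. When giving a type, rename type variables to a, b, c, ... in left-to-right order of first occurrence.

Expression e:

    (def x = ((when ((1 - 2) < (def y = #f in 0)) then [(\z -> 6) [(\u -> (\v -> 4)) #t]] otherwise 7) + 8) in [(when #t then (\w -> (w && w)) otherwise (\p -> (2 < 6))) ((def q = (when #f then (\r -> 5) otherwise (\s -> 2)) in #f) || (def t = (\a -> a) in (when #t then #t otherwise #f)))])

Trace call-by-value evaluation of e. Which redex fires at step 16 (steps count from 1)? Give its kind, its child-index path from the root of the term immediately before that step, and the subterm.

Derivation:
step 0: (let x = ((if ((1 - 2) < (let y = false in 0)) then ((\z.6) ((\u.(\v.4)) true)) else 7) + 8) in ((if true then (\w.(w && w)) else (\p.(2 < 6))) ((let q = (if false then (\r.5) else (\s.2)) in false) || (let t = (\a.a) in (if true then true else false)))))
step 1: [delta@0.0.0.0] (let x = ((if (-1 < (let y = false in 0)) then ((\z.6) ((\u.(\v.4)) true)) else 7) + 8) in ((if true then (\w.(w && w)) else (\p.(2 < 6))) ((let q = (if false then (\r.5) else (\s.2)) in false) || (let t = (\a.a) in (if true then true else false)))))
step 2: [let@0.0.0.1] (let x = ((if (-1 < 0) then ((\z.6) ((\u.(\v.4)) true)) else 7) + 8) in ((if true then (\w.(w && w)) else (\p.(2 < 6))) ((let q = (if false then (\r.5) else (\s.2)) in false) || (let t = (\a.a) in (if true then true else false)))))
step 3: [delta@0.0.0] (let x = ((if true then ((\z.6) ((\u.(\v.4)) true)) else 7) + 8) in ((if true then (\w.(w && w)) else (\p.(2 < 6))) ((let q = (if false then (\r.5) else (\s.2)) in false) || (let t = (\a.a) in (if true then true else false)))))
step 4: [if@0.0] (let x = (((\z.6) ((\u.(\v.4)) true)) + 8) in ((if true then (\w.(w && w)) else (\p.(2 < 6))) ((let q = (if false then (\r.5) else (\s.2)) in false) || (let t = (\a.a) in (if true then true else false)))))
step 5: [beta@0.0.1] (let x = (((\z.6) (\v.4)) + 8) in ((if true then (\w.(w && w)) else (\p.(2 < 6))) ((let q = (if false then (\r.5) else (\s.2)) in false) || (let t = (\a.a) in (if true then true else false)))))
step 6: [beta@0.0] (let x = (6 + 8) in ((if true then (\w.(w && w)) else (\p.(2 < 6))) ((let q = (if false then (\r.5) else (\s.2)) in false) || (let t = (\a.a) in (if true then true else false)))))
step 7: [delta@0] (let x = 14 in ((if true then (\w.(w && w)) else (\p.(2 < 6))) ((let q = (if false then (\r.5) else (\s.2)) in false) || (let t = (\a.a) in (if true then true else false)))))
step 8: [let@root] ((if true then (\w.(w && w)) else (\p.(2 < 6))) ((let q = (if false then (\r.5) else (\s.2)) in false) || (let t = (\a.a) in (if true then true else false))))
step 9: [if@0] ((\w.(w && w)) ((let q = (if false then (\r.5) else (\s.2)) in false) || (let t = (\a.a) in (if true then true else false))))
step 10: [if@1.0.0] ((\w.(w && w)) ((let q = (\s.2) in false) || (let t = (\a.a) in (if true then true else false))))
step 11: [let@1.0] ((\w.(w && w)) (false || (let t = (\a.a) in (if true then true else false))))
step 12: [let@1.1] ((\w.(w && w)) (false || (if true then true else false)))
step 13: [if@1.1] ((\w.(w && w)) (false || true))
step 14: [delta@1] ((\w.(w && w)) true)
step 15: [beta@root] (true && true)
step 16: [delta@root] true

Answer: delta at root : (true && true)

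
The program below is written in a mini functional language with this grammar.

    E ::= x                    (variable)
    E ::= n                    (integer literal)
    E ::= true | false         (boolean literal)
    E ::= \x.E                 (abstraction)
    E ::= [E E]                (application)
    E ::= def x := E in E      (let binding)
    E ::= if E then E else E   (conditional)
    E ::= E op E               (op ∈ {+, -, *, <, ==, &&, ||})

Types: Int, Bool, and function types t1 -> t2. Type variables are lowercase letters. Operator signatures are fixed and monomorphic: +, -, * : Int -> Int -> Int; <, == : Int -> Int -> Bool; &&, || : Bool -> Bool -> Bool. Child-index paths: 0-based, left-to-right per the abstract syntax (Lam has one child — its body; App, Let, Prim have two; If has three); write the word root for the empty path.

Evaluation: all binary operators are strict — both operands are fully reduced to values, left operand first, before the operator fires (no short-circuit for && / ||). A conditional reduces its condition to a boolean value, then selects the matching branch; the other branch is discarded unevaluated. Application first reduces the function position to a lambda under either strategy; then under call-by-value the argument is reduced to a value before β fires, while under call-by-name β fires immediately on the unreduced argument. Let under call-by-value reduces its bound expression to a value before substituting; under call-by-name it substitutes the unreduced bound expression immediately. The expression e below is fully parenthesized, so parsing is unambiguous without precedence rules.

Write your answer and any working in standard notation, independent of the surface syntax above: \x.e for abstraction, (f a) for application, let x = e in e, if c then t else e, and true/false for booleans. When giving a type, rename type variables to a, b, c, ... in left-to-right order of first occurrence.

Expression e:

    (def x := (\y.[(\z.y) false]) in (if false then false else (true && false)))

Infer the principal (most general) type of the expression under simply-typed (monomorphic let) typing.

Derivation:
y : a
\z._ : b -> a
  unify b -> a ~ Bool -> c
  unify b ~ Bool
  unify a ~ c
_ _ : c
\y._ : c -> c
let x : c -> c
  unify Bool ~ Bool
  unify Bool ~ Bool
  unify Bool ~ Bool
  unify Bool ~ Bool

Answer: Bool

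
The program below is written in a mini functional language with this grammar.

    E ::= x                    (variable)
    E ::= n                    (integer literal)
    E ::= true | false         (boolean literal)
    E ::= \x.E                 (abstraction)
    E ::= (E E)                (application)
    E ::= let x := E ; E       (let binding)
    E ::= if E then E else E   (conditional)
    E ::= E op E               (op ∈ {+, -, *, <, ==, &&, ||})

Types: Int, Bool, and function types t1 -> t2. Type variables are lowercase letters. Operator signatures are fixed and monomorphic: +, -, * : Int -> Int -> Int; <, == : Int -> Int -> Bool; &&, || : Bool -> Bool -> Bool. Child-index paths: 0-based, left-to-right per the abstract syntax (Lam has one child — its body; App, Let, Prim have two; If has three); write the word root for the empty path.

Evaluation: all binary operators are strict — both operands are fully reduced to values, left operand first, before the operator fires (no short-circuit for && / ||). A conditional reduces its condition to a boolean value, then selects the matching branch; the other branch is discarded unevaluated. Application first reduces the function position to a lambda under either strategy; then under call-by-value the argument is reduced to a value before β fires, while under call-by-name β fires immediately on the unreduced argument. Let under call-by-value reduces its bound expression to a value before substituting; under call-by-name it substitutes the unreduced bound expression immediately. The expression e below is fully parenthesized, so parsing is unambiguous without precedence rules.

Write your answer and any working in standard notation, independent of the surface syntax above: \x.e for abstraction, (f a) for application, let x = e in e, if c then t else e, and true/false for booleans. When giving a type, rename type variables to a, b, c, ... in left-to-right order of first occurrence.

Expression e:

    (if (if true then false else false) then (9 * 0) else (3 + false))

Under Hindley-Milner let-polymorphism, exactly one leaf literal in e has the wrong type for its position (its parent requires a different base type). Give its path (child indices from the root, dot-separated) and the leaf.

Answer: 2.1 : false

Trace:
  unify Bool ~ Bool
  unify Bool ~ Bool
  unify Bool ~ Bool
  unify Int ~ Int
  unify Int ~ Int
  unify Int ~ Int
  unify Bool ~ Int
  FAIL: mismatch Bool ~ Int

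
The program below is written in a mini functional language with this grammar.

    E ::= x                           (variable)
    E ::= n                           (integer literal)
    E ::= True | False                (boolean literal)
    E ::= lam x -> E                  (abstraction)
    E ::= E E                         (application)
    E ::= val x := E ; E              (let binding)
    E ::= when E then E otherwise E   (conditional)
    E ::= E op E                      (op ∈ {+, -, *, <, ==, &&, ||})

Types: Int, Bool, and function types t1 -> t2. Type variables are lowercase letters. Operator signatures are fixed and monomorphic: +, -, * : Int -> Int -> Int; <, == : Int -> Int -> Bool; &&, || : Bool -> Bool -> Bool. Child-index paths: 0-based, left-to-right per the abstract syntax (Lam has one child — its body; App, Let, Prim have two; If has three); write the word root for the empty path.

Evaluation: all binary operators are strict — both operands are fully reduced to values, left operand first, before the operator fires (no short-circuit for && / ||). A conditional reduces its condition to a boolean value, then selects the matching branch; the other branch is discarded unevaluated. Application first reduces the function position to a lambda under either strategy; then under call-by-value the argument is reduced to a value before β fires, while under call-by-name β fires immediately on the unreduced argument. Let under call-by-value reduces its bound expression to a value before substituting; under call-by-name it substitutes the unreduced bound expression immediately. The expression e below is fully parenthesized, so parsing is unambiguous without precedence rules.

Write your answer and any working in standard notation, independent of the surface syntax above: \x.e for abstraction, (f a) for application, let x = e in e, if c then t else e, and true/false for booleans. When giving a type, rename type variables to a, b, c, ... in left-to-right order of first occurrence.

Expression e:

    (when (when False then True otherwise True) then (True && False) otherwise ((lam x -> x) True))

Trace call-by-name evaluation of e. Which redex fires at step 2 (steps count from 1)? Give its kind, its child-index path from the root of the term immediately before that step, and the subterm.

Answer: if at root : (if true then (true && false) else ((\x.x) true))

Derivation:
step 0: (if (if false then true else true) then (true && false) else ((\x.x) true))
step 1: [if@0] (if true then (true && false) else ((\x.x) true))
step 2: [if@root] (true && false)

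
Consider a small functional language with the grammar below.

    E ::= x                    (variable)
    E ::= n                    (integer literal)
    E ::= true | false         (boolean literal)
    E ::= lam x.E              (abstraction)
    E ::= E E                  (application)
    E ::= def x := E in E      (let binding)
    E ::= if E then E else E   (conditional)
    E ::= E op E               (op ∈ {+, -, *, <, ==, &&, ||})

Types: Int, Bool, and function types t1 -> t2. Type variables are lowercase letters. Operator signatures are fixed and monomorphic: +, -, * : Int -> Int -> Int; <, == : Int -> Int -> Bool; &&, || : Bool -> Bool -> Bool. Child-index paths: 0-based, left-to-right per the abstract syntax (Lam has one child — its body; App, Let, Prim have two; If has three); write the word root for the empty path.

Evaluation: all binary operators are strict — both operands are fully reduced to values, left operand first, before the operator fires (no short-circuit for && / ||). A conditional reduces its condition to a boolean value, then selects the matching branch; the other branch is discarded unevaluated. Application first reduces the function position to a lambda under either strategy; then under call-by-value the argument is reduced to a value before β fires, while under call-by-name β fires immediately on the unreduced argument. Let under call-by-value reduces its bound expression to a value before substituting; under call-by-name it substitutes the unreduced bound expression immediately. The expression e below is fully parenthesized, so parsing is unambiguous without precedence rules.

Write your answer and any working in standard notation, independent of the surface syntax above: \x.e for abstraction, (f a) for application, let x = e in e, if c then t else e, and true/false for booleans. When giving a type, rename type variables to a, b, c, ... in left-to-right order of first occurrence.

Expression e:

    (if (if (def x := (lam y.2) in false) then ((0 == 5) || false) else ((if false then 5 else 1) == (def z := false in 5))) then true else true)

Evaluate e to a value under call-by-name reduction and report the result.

Derivation:
step 0: (if (if (let x = (\y.2) in false) then ((0 == 5) || false) else ((if false then 5 else 1) == (let z = false in 5))) then true else true)
step 1: [let@0.0] (if (if false then ((0 == 5) || false) else ((if false then 5 else 1) == (let z = false in 5))) then true else true)
step 2: [if@0] (if ((if false then 5 else 1) == (let z = false in 5)) then true else true)
step 3: [if@0.0] (if (1 == (let z = false in 5)) then true else true)
step 4: [let@0.1] (if (1 == 5) then true else true)
step 5: [delta@0] (if false then true else true)
step 6: [if@root] true

Answer: true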